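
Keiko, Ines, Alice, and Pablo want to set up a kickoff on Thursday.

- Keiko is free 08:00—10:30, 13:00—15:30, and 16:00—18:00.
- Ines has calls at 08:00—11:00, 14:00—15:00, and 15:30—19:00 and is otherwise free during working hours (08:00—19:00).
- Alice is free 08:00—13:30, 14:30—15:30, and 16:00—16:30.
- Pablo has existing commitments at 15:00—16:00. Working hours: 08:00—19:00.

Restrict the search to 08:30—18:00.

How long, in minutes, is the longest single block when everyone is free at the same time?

Ines free within 08:00–19:00: 11:00–14:00, 15:00–15:30.
Pablo free within 08:00–19:00: 08:00–15:00, 16:00–19:00.
Keiko ∩ Ines: 13:00–14:00, 15:00–15:30.
Keiko ∩ Ines ∩ Alice: 13:00–13:30, 15:00–15:30.
Keiko ∩ Ines ∩ Alice ∩ Pablo: 13:00–13:30.
Restricted to 08:30–18:00: 13:00–13:30.
Single common window of 30 minutes.

30 minutes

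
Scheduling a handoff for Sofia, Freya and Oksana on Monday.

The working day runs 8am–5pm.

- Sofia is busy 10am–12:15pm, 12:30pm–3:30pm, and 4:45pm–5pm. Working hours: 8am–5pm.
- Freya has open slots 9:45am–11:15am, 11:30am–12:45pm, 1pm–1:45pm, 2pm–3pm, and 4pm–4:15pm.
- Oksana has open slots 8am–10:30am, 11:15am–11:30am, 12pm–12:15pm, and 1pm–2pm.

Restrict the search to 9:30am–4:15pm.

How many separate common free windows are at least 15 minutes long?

Sofia free within 08:00–17:00: 08:00–10:00, 12:15–12:30, 15:30–16:45.
Sofia ∩ Freya: 09:45–10:00, 12:15–12:30, 16:00–16:15.
Sofia ∩ Freya ∩ Oksana: 09:45–10:00.
Restricted to 09:30–16:15: 09:45–10:00.
Windows ≥ 15 min: 09:45–10:00.
That's 1 window.

1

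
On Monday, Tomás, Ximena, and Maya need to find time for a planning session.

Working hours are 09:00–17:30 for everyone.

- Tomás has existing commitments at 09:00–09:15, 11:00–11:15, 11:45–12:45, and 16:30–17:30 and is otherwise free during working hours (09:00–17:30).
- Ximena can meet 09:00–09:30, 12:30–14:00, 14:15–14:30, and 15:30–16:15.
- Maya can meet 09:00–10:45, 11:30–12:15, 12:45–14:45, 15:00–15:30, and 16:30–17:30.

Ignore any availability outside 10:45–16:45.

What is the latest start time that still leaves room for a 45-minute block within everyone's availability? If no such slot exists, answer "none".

Tomás free within 09:00–17:30: 09:15–11:00, 11:15–11:45, 12:45–16:30.
Tomás ∩ Ximena: 09:15–09:30, 12:45–14:00, 14:15–14:30, 15:30–16:15.
Tomás ∩ Ximena ∩ Maya: 09:15–09:30, 12:45–14:00, 14:15–14:30.
Restricted to 10:45–16:45: 12:45–14:00, 14:15–14:30.
Windows ≥ 45 min: 12:45–14:00.
Latest start in the last window 12:45–14:00 is 14:00 − 45 min = 13:15.

13:15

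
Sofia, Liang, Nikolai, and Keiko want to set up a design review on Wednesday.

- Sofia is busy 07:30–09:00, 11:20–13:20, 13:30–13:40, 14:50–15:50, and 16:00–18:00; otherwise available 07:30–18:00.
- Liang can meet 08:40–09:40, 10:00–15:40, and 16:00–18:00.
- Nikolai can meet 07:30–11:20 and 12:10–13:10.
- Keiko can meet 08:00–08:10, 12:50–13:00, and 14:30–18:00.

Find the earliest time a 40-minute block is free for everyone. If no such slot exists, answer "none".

none

Sofia free within 07:30–18:00: 09:00–11:20, 13:20–13:30, 13:40–14:50, 15:50–16:00.
Sofia ∩ Liang: 09:00–09:40, 10:00–11:20, 13:20–13:30, 13:40–14:50.
Sofia ∩ Liang ∩ Nikolai: 09:00–09:40, 10:00–11:20.
Sofia ∩ Liang ∩ Nikolai ∩ Keiko: (none).
Windows ≥ 40 min: (none).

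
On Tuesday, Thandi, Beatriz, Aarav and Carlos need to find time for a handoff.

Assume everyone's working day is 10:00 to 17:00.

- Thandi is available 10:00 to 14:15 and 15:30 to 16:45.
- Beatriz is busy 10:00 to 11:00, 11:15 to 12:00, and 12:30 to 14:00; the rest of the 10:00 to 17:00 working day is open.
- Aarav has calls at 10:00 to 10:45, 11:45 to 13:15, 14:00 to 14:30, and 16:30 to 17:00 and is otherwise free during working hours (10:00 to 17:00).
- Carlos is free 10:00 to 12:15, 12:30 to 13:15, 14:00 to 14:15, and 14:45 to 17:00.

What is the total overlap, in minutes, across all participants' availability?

75 minutes

Beatriz free within 10:00–17:00: 11:00–11:15, 12:00–12:30, 14:00–17:00.
Aarav free within 10:00–17:00: 10:45–11:45, 13:15–14:00, 14:30–16:30.
Thandi ∩ Beatriz: 11:00–11:15, 12:00–12:30, 14:00–14:15, 15:30–16:45.
Thandi ∩ Beatriz ∩ Aarav: 11:00–11:15, 15:30–16:30.
Thandi ∩ Beatriz ∩ Aarav ∩ Carlos: 11:00–11:15, 15:30–16:30.
Total common minutes: 15 + 60 = 75.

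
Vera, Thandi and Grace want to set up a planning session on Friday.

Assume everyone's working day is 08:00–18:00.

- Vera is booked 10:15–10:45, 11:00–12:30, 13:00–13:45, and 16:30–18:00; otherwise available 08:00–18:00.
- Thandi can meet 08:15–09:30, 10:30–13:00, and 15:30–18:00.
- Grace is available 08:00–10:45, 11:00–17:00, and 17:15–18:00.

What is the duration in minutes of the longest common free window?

75 minutes

Vera free within 08:00–18:00: 08:00–10:15, 10:45–11:00, 12:30–13:00, 13:45–16:30.
Vera ∩ Thandi: 08:15–09:30, 10:45–11:00, 12:30–13:00, 15:30–16:30.
Vera ∩ Thandi ∩ Grace: 08:15–09:30, 12:30–13:00, 15:30–16:30.
Common window lengths: 75, 30, 60 min; longest is 75.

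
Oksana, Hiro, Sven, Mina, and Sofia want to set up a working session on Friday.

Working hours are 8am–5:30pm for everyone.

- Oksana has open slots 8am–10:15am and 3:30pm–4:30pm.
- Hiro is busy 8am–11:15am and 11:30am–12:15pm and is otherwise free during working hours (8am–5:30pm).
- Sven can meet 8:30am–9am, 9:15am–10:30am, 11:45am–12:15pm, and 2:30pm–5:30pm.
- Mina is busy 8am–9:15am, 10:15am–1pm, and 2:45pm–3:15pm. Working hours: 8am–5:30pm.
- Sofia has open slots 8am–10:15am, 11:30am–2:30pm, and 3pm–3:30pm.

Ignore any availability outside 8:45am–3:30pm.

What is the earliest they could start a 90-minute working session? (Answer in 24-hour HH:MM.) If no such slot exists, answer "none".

none

Hiro free within 08:00–17:30: 11:15–11:30, 12:15–17:30.
Mina free within 08:00–17:30: 09:15–10:15, 13:00–14:45, 15:15–17:30.
Oksana ∩ Hiro: 15:30–16:30.
Oksana ∩ Hiro ∩ Sven: 15:30–16:30.
Oksana ∩ Hiro ∩ Sven ∩ Mina: 15:30–16:30.
Oksana ∩ Hiro ∩ Sven ∩ Mina ∩ Sofia: (none).
Restricted to 08:45–15:30: (none).
Windows ≥ 90 min: (none).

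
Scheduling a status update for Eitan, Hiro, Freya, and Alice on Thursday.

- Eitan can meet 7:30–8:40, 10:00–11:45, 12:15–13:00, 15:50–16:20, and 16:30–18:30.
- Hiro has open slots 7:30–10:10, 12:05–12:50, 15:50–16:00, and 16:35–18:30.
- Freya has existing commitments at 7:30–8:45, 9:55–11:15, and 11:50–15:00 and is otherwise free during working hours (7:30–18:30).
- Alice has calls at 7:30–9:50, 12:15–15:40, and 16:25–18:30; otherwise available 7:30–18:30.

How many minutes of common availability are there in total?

Freya free within 07:30–18:30: 08:45–09:55, 11:15–11:50, 15:00–18:30.
Alice free within 07:30–18:30: 09:50–12:15, 15:40–16:25.
Eitan ∩ Hiro: 07:30–08:40, 10:00–10:10, 12:15–12:50, 15:50–16:00, 16:35–18:30.
Eitan ∩ Hiro ∩ Freya: 15:50–16:00, 16:35–18:30.
Eitan ∩ Hiro ∩ Freya ∩ Alice: 15:50–16:00.
Total common minutes: 10.

10 minutes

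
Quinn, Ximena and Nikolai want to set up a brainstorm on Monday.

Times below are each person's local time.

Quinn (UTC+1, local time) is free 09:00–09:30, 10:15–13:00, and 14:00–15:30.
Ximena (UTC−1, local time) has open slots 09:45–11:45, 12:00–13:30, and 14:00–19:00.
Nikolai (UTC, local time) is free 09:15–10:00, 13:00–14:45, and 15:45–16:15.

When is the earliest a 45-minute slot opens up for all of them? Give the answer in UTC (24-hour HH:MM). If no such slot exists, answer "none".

13:00

Quinn → UTC: 08:00–08:30, 09:15–12:00, 13:00–14:30.
Ximena → UTC: 10:45–12:45, 13:00–14:30, 15:00–20:00.
Nikolai → UTC: 09:15–10:00, 13:00–14:45, 15:45–16:15.
Quinn ∩ Ximena: 10:45–12:00, 13:00–14:30.
Quinn ∩ Ximena ∩ Nikolai: 13:00–14:30.
Windows ≥ 45 min: 13:00–14:30.
Earliest such window starts at 13:00.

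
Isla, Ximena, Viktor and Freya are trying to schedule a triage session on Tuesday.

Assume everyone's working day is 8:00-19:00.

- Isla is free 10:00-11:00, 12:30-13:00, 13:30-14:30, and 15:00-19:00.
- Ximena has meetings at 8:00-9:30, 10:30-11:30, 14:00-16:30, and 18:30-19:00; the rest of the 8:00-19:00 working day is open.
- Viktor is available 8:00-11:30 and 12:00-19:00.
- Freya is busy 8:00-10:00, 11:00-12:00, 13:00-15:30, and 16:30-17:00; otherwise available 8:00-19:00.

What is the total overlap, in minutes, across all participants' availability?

Ximena free within 08:00–19:00: 09:30–10:30, 11:30–14:00, 16:30–18:30.
Freya free within 08:00–19:00: 10:00–11:00, 12:00–13:00, 15:30–16:30, 17:00–19:00.
Isla ∩ Ximena: 10:00–10:30, 12:30–13:00, 13:30–14:00, 16:30–18:30.
Isla ∩ Ximena ∩ Viktor: 10:00–10:30, 12:30–13:00, 13:30–14:00, 16:30–18:30.
Isla ∩ Ximena ∩ Viktor ∩ Freya: 10:00–10:30, 12:30–13:00, 17:00–18:30.
Total common minutes: 30 + 30 + 90 = 150.

150 minutes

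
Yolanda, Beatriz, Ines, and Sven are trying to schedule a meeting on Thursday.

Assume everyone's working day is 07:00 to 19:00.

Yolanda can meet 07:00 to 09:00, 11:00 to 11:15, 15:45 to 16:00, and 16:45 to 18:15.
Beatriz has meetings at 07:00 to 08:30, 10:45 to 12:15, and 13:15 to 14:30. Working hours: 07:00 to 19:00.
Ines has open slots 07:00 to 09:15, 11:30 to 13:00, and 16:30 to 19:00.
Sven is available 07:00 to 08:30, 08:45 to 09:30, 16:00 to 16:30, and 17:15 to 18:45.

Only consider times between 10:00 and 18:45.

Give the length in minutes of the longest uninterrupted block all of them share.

Beatriz free within 07:00–19:00: 08:30–10:45, 12:15–13:15, 14:30–19:00.
Yolanda ∩ Beatriz: 08:30–09:00, 15:45–16:00, 16:45–18:15.
Yolanda ∩ Beatriz ∩ Ines: 08:30–09:00, 16:45–18:15.
Yolanda ∩ Beatriz ∩ Ines ∩ Sven: 08:45–09:00, 17:15–18:15.
Restricted to 10:00–18:45: 17:15–18:15.
Single common window of 60 minutes.

60 minutes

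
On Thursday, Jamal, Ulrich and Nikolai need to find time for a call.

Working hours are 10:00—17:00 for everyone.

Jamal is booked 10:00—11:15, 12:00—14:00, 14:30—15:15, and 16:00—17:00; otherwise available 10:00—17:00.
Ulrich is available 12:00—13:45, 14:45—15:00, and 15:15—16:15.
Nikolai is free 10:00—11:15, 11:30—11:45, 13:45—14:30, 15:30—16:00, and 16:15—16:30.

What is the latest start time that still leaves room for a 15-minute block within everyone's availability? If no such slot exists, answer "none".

15:45

Jamal free within 10:00–17:00: 11:15–12:00, 14:00–14:30, 15:15–16:00.
Jamal ∩ Ulrich: 15:15–16:00.
Jamal ∩ Ulrich ∩ Nikolai: 15:30–16:00.
Windows ≥ 15 min: 15:30–16:00.
Latest start in the last window 15:30–16:00 is 16:00 − 15 min = 15:45.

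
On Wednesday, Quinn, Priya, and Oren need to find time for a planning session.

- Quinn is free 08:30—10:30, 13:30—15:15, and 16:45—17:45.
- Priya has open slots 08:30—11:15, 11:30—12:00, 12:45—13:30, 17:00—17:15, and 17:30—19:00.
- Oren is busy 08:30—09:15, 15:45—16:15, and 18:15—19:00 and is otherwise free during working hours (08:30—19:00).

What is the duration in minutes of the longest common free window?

Oren free within 08:30–19:00: 09:15–15:45, 16:15–18:15.
Quinn ∩ Priya: 08:30–10:30, 17:00–17:15, 17:30–17:45.
Quinn ∩ Priya ∩ Oren: 09:15–10:30, 17:00–17:15, 17:30–17:45.
Common window lengths: 75, 15, 15 min; longest is 75.

75 minutes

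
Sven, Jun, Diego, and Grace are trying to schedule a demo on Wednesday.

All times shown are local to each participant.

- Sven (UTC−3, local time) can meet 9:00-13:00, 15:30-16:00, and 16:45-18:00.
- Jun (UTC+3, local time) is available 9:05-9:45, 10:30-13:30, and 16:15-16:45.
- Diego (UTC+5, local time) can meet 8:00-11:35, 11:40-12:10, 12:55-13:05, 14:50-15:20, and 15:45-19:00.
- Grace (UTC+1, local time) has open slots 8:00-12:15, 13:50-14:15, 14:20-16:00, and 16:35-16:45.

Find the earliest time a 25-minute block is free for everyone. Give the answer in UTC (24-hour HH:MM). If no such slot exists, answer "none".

13:20

Sven → UTC: 12:00–16:00, 18:30–19:00, 19:45–21:00.
Jun → UTC: 06:05–06:45, 07:30–10:30, 13:15–13:45.
Diego → UTC: 03:00–06:35, 06:40–07:10, 07:55–08:05, 09:50–10:20, 10:45–14:00.
Grace → UTC: 07:00–11:15, 12:50–13:15, 13:20–15:00, 15:35–15:45.
Sven ∩ Jun: 13:15–13:45.
Sven ∩ Jun ∩ Diego: 13:15–13:45.
Sven ∩ Jun ∩ Diego ∩ Grace: 13:20–13:45.
Windows ≥ 25 min: 13:20–13:45.
Earliest such window starts at 13:20.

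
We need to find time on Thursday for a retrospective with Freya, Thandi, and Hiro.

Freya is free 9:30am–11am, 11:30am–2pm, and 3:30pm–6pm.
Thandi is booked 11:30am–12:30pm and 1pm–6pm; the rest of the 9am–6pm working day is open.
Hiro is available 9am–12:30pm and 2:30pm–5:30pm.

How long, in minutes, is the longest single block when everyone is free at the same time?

90 minutes

Thandi free within 09:00–18:00: 09:00–11:30, 12:30–13:00.
Freya ∩ Thandi: 09:30–11:00, 12:30–13:00.
Freya ∩ Thandi ∩ Hiro: 09:30–11:00.
Single common window of 90 minutes.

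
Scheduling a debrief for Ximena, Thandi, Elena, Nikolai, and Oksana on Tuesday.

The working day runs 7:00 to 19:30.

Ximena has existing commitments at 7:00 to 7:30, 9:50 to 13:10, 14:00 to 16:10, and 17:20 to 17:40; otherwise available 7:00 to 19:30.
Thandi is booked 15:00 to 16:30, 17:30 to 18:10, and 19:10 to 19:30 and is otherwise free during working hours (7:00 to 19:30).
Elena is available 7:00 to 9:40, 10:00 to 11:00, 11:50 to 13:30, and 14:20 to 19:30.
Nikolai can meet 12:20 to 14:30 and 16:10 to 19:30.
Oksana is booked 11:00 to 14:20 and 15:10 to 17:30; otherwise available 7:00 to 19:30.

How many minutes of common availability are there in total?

Ximena free within 07:00–19:30: 07:30–09:50, 13:10–14:00, 16:10–17:20, 17:40–19:30.
Thandi free within 07:00–19:30: 07:00–15:00, 16:30–17:30, 18:10–19:10.
Oksana free within 07:00–19:30: 07:00–11:00, 14:20–15:10, 17:30–19:30.
Ximena ∩ Thandi: 07:30–09:50, 13:10–14:00, 16:30–17:20, 18:10–19:10.
Ximena ∩ Thandi ∩ Elena: 07:30–09:40, 13:10–13:30, 16:30–17:20, 18:10–19:10.
Ximena ∩ Thandi ∩ Elena ∩ Nikolai: 13:10–13:30, 16:30–17:20, 18:10–19:10.
Ximena ∩ Thandi ∩ Elena ∩ Nikolai ∩ Oksana: 18:10–19:10.
Total common minutes: 60.

60 minutes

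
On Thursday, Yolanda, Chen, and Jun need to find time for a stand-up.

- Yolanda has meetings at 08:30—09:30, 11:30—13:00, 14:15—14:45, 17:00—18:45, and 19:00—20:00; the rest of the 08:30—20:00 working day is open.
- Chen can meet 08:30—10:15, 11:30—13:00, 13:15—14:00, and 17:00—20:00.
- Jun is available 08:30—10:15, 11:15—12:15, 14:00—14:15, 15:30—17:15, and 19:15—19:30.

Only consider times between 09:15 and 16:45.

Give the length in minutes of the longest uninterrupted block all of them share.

45 minutes

Yolanda free within 08:30–20:00: 09:30–11:30, 13:00–14:15, 14:45–17:00, 18:45–19:00.
Yolanda ∩ Chen: 09:30–10:15, 13:15–14:00, 18:45–19:00.
Yolanda ∩ Chen ∩ Jun: 09:30–10:15.
Restricted to 09:15–16:45: 09:30–10:15.
Single common window of 45 minutes.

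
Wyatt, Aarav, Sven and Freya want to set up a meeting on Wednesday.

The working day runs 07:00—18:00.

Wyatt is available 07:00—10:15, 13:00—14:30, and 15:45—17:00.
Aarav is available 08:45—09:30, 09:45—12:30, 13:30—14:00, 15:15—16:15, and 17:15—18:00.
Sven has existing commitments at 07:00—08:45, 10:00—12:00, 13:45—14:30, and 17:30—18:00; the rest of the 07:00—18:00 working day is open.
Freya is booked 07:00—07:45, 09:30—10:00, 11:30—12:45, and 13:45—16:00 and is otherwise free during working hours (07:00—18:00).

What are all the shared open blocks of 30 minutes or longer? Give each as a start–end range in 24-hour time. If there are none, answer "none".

Sven free within 07:00–18:00: 08:45–10:00, 12:00–13:45, 14:30–17:30.
Freya free within 07:00–18:00: 07:45–09:30, 10:00–11:30, 12:45–13:45, 16:00–18:00.
Wyatt ∩ Aarav: 08:45–09:30, 09:45–10:15, 13:30–14:00, 15:45–16:15.
Wyatt ∩ Aarav ∩ Sven: 08:45–09:30, 09:45–10:00, 13:30–13:45, 15:45–16:15.
Wyatt ∩ Aarav ∩ Sven ∩ Freya: 08:45–09:30, 13:30–13:45, 16:00–16:15.
Windows ≥ 30 min: 08:45–09:30.

08:45–09:30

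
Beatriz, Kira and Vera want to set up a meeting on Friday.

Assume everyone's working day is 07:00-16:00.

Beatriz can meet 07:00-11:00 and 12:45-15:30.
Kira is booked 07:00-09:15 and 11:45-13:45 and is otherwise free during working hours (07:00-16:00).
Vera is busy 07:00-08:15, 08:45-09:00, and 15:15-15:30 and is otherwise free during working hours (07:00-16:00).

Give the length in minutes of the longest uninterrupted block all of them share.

Kira free within 07:00–16:00: 09:15–11:45, 13:45–16:00.
Vera free within 07:00–16:00: 08:15–08:45, 09:00–15:15, 15:30–16:00.
Beatriz ∩ Kira: 09:15–11:00, 13:45–15:30.
Beatriz ∩ Kira ∩ Vera: 09:15–11:00, 13:45–15:15.
Common window lengths: 105, 90 min; longest is 105.

105 minutes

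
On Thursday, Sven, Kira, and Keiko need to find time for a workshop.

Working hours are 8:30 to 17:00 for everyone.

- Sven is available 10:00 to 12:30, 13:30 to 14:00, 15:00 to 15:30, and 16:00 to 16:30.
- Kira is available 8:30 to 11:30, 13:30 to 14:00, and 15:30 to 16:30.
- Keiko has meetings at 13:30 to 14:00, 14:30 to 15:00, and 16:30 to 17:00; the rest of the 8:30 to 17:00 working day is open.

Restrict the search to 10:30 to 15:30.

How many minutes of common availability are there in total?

60 minutes

Keiko free within 08:30–17:00: 08:30–13:30, 14:00–14:30, 15:00–16:30.
Sven ∩ Kira: 10:00–11:30, 13:30–14:00, 16:00–16:30.
Sven ∩ Kira ∩ Keiko: 10:00–11:30, 16:00–16:30.
Restricted to 10:30–15:30: 10:30–11:30.
Total common minutes: 60.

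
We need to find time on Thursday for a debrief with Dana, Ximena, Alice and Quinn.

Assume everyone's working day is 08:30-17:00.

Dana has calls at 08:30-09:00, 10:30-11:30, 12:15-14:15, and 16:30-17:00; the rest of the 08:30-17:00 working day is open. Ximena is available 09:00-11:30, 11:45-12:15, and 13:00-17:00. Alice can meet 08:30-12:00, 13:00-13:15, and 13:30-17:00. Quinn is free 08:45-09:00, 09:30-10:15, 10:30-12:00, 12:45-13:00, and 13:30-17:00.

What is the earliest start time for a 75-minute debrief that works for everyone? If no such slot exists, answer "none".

Dana free within 08:30–17:00: 09:00–10:30, 11:30–12:15, 14:15–16:30.
Dana ∩ Ximena: 09:00–10:30, 11:45–12:15, 14:15–16:30.
Dana ∩ Ximena ∩ Alice: 09:00–10:30, 11:45–12:00, 14:15–16:30.
Dana ∩ Ximena ∩ Alice ∩ Quinn: 09:30–10:15, 11:45–12:00, 14:15–16:30.
Windows ≥ 75 min: 14:15–16:30.
Earliest such window starts at 14:15.

14:15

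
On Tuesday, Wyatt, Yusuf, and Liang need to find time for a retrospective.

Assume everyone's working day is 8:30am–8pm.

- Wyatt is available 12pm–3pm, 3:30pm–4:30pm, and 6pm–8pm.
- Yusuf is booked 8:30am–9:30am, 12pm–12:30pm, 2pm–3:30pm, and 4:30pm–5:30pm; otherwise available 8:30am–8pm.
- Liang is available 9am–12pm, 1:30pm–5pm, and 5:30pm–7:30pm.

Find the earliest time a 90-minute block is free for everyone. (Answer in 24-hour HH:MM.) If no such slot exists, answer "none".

Yusuf free within 08:30–20:00: 09:30–12:00, 12:30–14:00, 15:30–16:30, 17:30–20:00.
Wyatt ∩ Yusuf: 12:30–14:00, 15:30–16:30, 18:00–20:00.
Wyatt ∩ Yusuf ∩ Liang: 13:30–14:00, 15:30–16:30, 18:00–19:30.
Windows ≥ 90 min: 18:00–19:30.
Earliest such window starts at 18:00.

18:00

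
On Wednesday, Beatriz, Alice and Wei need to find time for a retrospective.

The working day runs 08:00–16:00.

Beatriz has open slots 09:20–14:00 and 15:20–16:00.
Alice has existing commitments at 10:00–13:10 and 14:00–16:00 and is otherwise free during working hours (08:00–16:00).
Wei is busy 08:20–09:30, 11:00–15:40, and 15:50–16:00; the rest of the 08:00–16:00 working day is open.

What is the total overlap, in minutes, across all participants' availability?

Alice free within 08:00–16:00: 08:00–10:00, 13:10–14:00.
Wei free within 08:00–16:00: 08:00–08:20, 09:30–11:00, 15:40–15:50.
Beatriz ∩ Alice: 09:20–10:00, 13:10–14:00.
Beatriz ∩ Alice ∩ Wei: 09:30–10:00.
Total common minutes: 30.

30 minutes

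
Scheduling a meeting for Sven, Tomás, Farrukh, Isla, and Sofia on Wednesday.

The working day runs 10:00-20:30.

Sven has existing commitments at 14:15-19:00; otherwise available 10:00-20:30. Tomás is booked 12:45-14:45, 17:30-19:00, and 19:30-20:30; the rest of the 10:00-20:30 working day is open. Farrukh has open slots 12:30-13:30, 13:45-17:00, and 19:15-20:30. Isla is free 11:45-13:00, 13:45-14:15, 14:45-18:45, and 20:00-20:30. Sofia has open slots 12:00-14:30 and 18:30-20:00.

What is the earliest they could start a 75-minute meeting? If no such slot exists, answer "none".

Sven free within 10:00–20:30: 10:00–14:15, 19:00–20:30.
Tomás free within 10:00–20:30: 10:00–12:45, 14:45–17:30, 19:00–19:30.
Sven ∩ Tomás: 10:00–12:45, 19:00–19:30.
Sven ∩ Tomás ∩ Farrukh: 12:30–12:45, 19:15–19:30.
Sven ∩ Tomás ∩ Farrukh ∩ Isla: 12:30–12:45.
Sven ∩ Tomás ∩ Farrukh ∩ Isla ∩ Sofia: 12:30–12:45.
Windows ≥ 75 min: (none).

none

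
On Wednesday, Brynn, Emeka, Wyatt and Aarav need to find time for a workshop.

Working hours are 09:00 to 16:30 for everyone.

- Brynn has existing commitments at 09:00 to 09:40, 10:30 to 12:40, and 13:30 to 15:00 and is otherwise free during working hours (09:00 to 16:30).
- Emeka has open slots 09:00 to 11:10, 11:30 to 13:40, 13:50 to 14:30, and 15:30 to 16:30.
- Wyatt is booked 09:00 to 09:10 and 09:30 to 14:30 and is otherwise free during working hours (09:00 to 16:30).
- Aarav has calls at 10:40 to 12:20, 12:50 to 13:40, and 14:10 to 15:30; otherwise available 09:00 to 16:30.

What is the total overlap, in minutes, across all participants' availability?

Brynn free within 09:00–16:30: 09:40–10:30, 12:40–13:30, 15:00–16:30.
Wyatt free within 09:00–16:30: 09:10–09:30, 14:30–16:30.
Aarav free within 09:00–16:30: 09:00–10:40, 12:20–12:50, 13:40–14:10, 15:30–16:30.
Brynn ∩ Emeka: 09:40–10:30, 12:40–13:30, 15:30–16:30.
Brynn ∩ Emeka ∩ Wyatt: 15:30–16:30.
Brynn ∩ Emeka ∩ Wyatt ∩ Aarav: 15:30–16:30.
Total common minutes: 60.

60 minutes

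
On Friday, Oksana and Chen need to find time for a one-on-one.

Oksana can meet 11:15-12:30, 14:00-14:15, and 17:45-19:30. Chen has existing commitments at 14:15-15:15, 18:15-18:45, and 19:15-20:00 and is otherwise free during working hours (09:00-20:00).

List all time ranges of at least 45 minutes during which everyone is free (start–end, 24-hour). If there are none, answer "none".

Chen free within 09:00–20:00: 09:00–14:15, 15:15–18:15, 18:45–19:15.
Oksana ∩ Chen: 11:15–12:30, 14:00–14:15, 17:45–18:15, 18:45–19:15.
Windows ≥ 45 min: 11:15–12:30.

11:15–12:30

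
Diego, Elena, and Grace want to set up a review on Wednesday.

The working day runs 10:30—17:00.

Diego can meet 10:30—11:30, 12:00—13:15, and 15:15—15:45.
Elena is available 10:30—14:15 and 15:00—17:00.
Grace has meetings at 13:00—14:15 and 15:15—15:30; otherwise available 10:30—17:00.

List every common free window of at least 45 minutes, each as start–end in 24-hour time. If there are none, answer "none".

Grace free within 10:30–17:00: 10:30–13:00, 14:15–15:15, 15:30–17:00.
Diego ∩ Elena: 10:30–11:30, 12:00–13:15, 15:15–15:45.
Diego ∩ Elena ∩ Grace: 10:30–11:30, 12:00–13:00, 15:30–15:45.
Windows ≥ 45 min: 10:30–11:30, 12:00–13:00.

10:30–11:30, 12:00–13:00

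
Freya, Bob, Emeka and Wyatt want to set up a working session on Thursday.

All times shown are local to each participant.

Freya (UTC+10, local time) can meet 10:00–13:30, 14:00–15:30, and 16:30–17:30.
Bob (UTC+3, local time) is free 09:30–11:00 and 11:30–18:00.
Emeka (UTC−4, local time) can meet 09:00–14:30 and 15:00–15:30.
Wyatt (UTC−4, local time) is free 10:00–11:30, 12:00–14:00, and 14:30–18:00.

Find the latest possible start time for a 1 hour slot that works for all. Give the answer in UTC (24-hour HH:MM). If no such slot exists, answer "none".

Freya → UTC: 00:00–03:30, 04:00–05:30, 06:30–07:30.
Bob → UTC: 06:30–08:00, 08:30–15:00.
Emeka → UTC: 13:00–18:30, 19:00–19:30.
Wyatt → UTC: 14:00–15:30, 16:00–18:00, 18:30–22:00.
Freya ∩ Bob: 06:30–07:30.
Freya ∩ Bob ∩ Emeka: (none).
Freya ∩ Bob ∩ Emeka ∩ Wyatt: (none).
Windows ≥ 60 min: (none).

none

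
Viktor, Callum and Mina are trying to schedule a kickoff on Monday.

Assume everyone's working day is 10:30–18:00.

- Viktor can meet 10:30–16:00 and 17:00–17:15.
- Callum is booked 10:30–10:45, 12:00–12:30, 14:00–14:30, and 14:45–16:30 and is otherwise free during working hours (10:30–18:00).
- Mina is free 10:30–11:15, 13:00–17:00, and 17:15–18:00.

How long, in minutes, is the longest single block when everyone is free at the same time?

Callum free within 10:30–18:00: 10:45–12:00, 12:30–14:00, 14:30–14:45, 16:30–18:00.
Viktor ∩ Callum: 10:45–12:00, 12:30–14:00, 14:30–14:45, 17:00–17:15.
Viktor ∩ Callum ∩ Mina: 10:45–11:15, 13:00–14:00, 14:30–14:45.
Common window lengths: 30, 60, 15 min; longest is 60.

60 minutes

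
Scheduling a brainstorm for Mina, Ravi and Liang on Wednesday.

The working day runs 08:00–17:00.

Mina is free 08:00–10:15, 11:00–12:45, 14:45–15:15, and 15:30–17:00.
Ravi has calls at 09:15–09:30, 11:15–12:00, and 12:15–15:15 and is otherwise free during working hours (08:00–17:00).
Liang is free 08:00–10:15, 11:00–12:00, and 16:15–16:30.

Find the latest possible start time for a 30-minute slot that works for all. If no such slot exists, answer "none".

09:45

Ravi free within 08:00–17:00: 08:00–09:15, 09:30–11:15, 12:00–12:15, 15:15–17:00.
Mina ∩ Ravi: 08:00–09:15, 09:30–10:15, 11:00–11:15, 12:00–12:15, 15:30–17:00.
Mina ∩ Ravi ∩ Liang: 08:00–09:15, 09:30–10:15, 11:00–11:15, 16:15–16:30.
Windows ≥ 30 min: 08:00–09:15, 09:30–10:15.
Latest start in the last window 09:30–10:15 is 10:15 − 30 min = 09:45.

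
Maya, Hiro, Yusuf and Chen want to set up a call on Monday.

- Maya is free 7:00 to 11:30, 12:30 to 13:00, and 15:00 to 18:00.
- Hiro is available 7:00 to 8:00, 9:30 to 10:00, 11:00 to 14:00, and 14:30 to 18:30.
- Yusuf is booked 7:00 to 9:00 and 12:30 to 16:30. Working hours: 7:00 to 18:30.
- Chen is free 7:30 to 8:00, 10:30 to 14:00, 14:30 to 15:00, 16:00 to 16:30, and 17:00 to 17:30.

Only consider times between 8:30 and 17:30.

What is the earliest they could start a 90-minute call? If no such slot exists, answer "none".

Yusuf free within 07:00–18:30: 09:00–12:30, 16:30–18:30.
Maya ∩ Hiro: 07:00–08:00, 09:30–10:00, 11:00–11:30, 12:30–13:00, 15:00–18:00.
Maya ∩ Hiro ∩ Yusuf: 09:30–10:00, 11:00–11:30, 16:30–18:00.
Maya ∩ Hiro ∩ Yusuf ∩ Chen: 11:00–11:30, 17:00–17:30.
Restricted to 08:30–17:30: 11:00–11:30, 17:00–17:30.
Windows ≥ 90 min: (none).

none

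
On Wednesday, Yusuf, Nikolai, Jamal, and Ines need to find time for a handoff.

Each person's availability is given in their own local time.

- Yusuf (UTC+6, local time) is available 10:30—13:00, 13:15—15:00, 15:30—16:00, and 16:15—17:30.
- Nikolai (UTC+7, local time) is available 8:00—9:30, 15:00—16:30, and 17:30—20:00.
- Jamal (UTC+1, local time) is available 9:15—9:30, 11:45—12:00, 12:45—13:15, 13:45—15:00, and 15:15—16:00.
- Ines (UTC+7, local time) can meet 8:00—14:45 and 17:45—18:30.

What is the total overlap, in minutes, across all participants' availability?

15 minutes

Yusuf → UTC: 04:30–07:00, 07:15–09:00, 09:30–10:00, 10:15–11:30.
Nikolai → UTC: 01:00–02:30, 08:00–09:30, 10:30–13:00.
Jamal → UTC: 08:15–08:30, 10:45–11:00, 11:45–12:15, 12:45–14:00, 14:15–15:00.
Ines → UTC: 01:00–07:45, 10:45–11:30.
Yusuf ∩ Nikolai: 08:00–09:00, 10:30–11:30.
Yusuf ∩ Nikolai ∩ Jamal: 08:15–08:30, 10:45–11:00.
Yusuf ∩ Nikolai ∩ Jamal ∩ Ines: 10:45–11:00.
Total common minutes: 15.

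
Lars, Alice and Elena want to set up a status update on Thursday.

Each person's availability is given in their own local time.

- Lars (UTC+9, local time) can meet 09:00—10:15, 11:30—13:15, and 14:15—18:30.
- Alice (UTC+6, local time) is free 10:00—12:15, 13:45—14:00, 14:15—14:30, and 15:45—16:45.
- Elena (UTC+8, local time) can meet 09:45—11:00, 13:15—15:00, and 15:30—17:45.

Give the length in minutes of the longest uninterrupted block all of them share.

Lars → UTC: 00:00–01:15, 02:30–04:15, 05:15–09:30.
Alice → UTC: 04:00–06:15, 07:45–08:00, 08:15–08:30, 09:45–10:45.
Elena → UTC: 01:45–03:00, 05:15–07:00, 07:30–09:45.
Lars ∩ Alice: 04:00–04:15, 05:15–06:15, 07:45–08:00, 08:15–08:30.
Lars ∩ Alice ∩ Elena: 05:15–06:15, 07:45–08:00, 08:15–08:30.
Common window lengths: 60, 15, 15 min; longest is 60.

60 minutes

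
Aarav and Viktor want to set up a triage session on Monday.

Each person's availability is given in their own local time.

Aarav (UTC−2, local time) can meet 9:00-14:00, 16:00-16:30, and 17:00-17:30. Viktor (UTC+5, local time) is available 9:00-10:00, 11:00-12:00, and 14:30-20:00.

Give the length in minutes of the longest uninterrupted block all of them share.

240 minutes

Aarav → UTC: 11:00–16:00, 18:00–18:30, 19:00–19:30.
Viktor → UTC: 04:00–05:00, 06:00–07:00, 09:30–15:00.
Aarav ∩ Viktor: 11:00–15:00.
Single common window of 240 minutes.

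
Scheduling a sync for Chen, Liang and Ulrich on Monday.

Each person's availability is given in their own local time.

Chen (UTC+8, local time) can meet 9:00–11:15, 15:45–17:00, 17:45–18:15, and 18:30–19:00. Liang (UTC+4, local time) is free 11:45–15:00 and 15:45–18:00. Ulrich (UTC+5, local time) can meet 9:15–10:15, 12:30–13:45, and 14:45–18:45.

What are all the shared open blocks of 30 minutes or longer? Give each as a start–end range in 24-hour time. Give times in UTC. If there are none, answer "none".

07:45–08:45, 09:45–10:15, 10:30–11:00

Chen → UTC: 01:00–03:15, 07:45–09:00, 09:45–10:15, 10:30–11:00.
Liang → UTC: 07:45–11:00, 11:45–14:00.
Ulrich → UTC: 04:15–05:15, 07:30–08:45, 09:45–13:45.
Chen ∩ Liang: 07:45–09:00, 09:45–10:15, 10:30–11:00.
Chen ∩ Liang ∩ Ulrich: 07:45–08:45, 09:45–10:15, 10:30–11:00.
Windows ≥ 30 min: 07:45–08:45, 09:45–10:15, 10:30–11:00.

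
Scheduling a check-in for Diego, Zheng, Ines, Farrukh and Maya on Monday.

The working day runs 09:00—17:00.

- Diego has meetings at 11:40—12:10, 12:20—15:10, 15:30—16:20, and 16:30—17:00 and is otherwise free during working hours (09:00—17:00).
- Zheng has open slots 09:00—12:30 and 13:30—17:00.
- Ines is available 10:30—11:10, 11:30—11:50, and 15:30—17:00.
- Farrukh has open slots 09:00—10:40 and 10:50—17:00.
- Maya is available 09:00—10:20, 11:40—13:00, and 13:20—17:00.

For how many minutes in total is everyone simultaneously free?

10 minutes

Diego free within 09:00–17:00: 09:00–11:40, 12:10–12:20, 15:10–15:30, 16:20–16:30.
Diego ∩ Zheng: 09:00–11:40, 12:10–12:20, 15:10–15:30, 16:20–16:30.
Diego ∩ Zheng ∩ Ines: 10:30–11:10, 11:30–11:40, 16:20–16:30.
Diego ∩ Zheng ∩ Ines ∩ Farrukh: 10:30–10:40, 10:50–11:10, 11:30–11:40, 16:20–16:30.
Diego ∩ Zheng ∩ Ines ∩ Farrukh ∩ Maya: 16:20–16:30.
Total common minutes: 10.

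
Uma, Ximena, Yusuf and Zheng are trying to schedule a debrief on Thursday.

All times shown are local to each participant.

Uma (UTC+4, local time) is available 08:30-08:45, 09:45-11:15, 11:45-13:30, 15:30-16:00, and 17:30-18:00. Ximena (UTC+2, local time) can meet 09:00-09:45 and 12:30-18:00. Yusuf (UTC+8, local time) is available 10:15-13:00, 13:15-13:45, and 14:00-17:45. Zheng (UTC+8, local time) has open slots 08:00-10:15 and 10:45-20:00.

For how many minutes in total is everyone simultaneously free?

Uma → UTC: 04:30–04:45, 05:45–07:15, 07:45–09:30, 11:30–12:00, 13:30–14:00.
Ximena → UTC: 07:00–07:45, 10:30–16:00.
Yusuf → UTC: 02:15–05:00, 05:15–05:45, 06:00–09:45.
Zheng → UTC: 00:00–02:15, 02:45–12:00.
Uma ∩ Ximena: 07:00–07:15, 11:30–12:00, 13:30–14:00.
Uma ∩ Ximena ∩ Yusuf: 07:00–07:15.
Uma ∩ Ximena ∩ Yusuf ∩ Zheng: 07:00–07:15.
Total common minutes: 15.

15 minutes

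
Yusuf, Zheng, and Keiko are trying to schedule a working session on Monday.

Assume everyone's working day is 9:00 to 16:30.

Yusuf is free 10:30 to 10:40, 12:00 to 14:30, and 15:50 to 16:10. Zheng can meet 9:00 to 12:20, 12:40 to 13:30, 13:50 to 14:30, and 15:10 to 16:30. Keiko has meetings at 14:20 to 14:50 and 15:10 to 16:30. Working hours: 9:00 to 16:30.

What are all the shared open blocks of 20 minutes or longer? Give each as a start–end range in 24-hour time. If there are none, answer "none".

Keiko free within 09:00–16:30: 09:00–14:20, 14:50–15:10.
Yusuf ∩ Zheng: 10:30–10:40, 12:00–12:20, 12:40–13:30, 13:50–14:30, 15:50–16:10.
Yusuf ∩ Zheng ∩ Keiko: 10:30–10:40, 12:00–12:20, 12:40–13:30, 13:50–14:20.
Windows ≥ 20 min: 12:00–12:20, 12:40–13:30, 13:50–14:20.

12:00–12:20, 12:40–13:30, 13:50–14:20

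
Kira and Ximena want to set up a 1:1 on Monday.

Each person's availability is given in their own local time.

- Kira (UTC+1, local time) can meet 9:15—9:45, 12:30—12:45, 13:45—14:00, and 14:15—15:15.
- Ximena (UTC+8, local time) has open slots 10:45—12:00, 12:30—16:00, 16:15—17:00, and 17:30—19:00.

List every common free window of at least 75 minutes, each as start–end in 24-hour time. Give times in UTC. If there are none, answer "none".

Kira → UTC: 08:15–08:45, 11:30–11:45, 12:45–13:00, 13:15–14:15.
Ximena → UTC: 02:45–04:00, 04:30–08:00, 08:15–09:00, 09:30–11:00.
Kira ∩ Ximena: 08:15–08:45.
Windows ≥ 75 min: (none).

none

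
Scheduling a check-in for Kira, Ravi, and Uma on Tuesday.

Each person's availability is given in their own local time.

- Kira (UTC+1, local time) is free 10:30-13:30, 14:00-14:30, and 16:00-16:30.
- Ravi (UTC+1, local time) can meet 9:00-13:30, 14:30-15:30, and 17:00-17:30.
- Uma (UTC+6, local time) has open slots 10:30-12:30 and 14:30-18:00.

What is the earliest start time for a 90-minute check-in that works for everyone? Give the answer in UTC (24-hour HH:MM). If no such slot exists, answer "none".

09:30

Kira → UTC: 09:30–12:30, 13:00–13:30, 15:00–15:30.
Ravi → UTC: 08:00–12:30, 13:30–14:30, 16:00–16:30.
Uma → UTC: 04:30–06:30, 08:30–12:00.
Kira ∩ Ravi: 09:30–12:30.
Kira ∩ Ravi ∩ Uma: 09:30–12:00.
Windows ≥ 90 min: 09:30–12:00.
Earliest such window starts at 09:30.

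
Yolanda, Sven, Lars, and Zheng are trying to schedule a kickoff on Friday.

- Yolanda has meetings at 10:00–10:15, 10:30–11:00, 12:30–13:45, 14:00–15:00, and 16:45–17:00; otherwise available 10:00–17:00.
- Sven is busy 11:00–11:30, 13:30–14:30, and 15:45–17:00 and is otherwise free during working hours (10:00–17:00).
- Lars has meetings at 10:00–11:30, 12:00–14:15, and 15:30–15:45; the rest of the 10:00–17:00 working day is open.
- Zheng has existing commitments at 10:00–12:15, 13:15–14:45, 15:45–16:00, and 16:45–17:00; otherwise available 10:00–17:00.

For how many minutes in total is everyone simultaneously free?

Yolanda free within 10:00–17:00: 10:15–10:30, 11:00–12:30, 13:45–14:00, 15:00–16:45.
Sven free within 10:00–17:00: 10:00–11:00, 11:30–13:30, 14:30–15:45.
Lars free within 10:00–17:00: 11:30–12:00, 14:15–15:30, 15:45–17:00.
Zheng free within 10:00–17:00: 12:15–13:15, 14:45–15:45, 16:00–16:45.
Yolanda ∩ Sven: 10:15–10:30, 11:30–12:30, 15:00–15:45.
Yolanda ∩ Sven ∩ Lars: 11:30–12:00, 15:00–15:30.
Yolanda ∩ Sven ∩ Lars ∩ Zheng: 15:00–15:30.
Total common minutes: 30.

30 minutes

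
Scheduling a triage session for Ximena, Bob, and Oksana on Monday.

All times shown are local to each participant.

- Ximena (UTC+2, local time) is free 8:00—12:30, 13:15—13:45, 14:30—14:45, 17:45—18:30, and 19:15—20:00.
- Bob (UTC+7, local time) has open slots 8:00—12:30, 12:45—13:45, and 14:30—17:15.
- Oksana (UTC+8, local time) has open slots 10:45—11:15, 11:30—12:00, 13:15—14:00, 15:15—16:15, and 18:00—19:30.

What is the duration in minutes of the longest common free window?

45 minutes

Ximena → UTC: 06:00–10:30, 11:15–11:45, 12:30–12:45, 15:45–16:30, 17:15–18:00.
Bob → UTC: 01:00–05:30, 05:45–06:45, 07:30–10:15.
Oksana → UTC: 02:45–03:15, 03:30–04:00, 05:15–06:00, 07:15–08:15, 10:00–11:30.
Ximena ∩ Bob: 06:00–06:45, 07:30–10:15.
Ximena ∩ Bob ∩ Oksana: 07:30–08:15, 10:00–10:15.
Common window lengths: 45, 15 min; longest is 45.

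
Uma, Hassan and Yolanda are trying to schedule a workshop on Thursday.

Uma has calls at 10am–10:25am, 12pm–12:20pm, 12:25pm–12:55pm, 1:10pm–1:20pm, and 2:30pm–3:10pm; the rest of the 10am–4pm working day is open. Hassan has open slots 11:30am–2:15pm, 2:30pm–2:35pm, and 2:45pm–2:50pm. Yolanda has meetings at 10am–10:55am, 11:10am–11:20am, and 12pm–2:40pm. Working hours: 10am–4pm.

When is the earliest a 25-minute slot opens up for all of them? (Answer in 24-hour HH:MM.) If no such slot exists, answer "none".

Uma free within 10:00–16:00: 10:25–12:00, 12:20–12:25, 12:55–13:10, 13:20–14:30, 15:10–16:00.
Yolanda free within 10:00–16:00: 10:55–11:10, 11:20–12:00, 14:40–16:00.
Uma ∩ Hassan: 11:30–12:00, 12:20–12:25, 12:55–13:10, 13:20–14:15.
Uma ∩ Hassan ∩ Yolanda: 11:30–12:00.
Windows ≥ 25 min: 11:30–12:00.
Earliest such window starts at 11:30.

11:30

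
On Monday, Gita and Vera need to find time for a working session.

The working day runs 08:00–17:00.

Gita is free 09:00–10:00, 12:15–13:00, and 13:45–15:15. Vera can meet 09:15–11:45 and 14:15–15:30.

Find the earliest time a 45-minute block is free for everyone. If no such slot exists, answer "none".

Gita ∩ Vera: 09:15–10:00, 14:15–15:15.
Windows ≥ 45 min: 09:15–10:00, 14:15–15:15.
Earliest such window starts at 09:15.

09:15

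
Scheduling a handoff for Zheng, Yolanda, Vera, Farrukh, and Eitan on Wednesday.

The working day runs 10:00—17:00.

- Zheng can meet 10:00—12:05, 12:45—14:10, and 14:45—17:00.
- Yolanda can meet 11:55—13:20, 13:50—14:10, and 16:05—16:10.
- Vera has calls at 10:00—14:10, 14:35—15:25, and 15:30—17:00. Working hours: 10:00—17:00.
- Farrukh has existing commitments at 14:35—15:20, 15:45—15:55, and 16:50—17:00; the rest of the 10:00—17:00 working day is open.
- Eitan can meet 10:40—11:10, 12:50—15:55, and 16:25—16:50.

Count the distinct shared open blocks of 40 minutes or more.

Vera free within 10:00–17:00: 14:10–14:35, 15:25–15:30.
Farrukh free within 10:00–17:00: 10:00–14:35, 15:20–15:45, 15:55–16:50.
Zheng ∩ Yolanda: 11:55–12:05, 12:45–13:20, 13:50–14:10, 16:05–16:10.
Zheng ∩ Yolanda ∩ Vera: (none).
Zheng ∩ Yolanda ∩ Vera ∩ Farrukh: (none).
Zheng ∩ Yolanda ∩ Vera ∩ Farrukh ∩ Eitan: (none).
Windows ≥ 40 min: (none).
That's 0 windows.

0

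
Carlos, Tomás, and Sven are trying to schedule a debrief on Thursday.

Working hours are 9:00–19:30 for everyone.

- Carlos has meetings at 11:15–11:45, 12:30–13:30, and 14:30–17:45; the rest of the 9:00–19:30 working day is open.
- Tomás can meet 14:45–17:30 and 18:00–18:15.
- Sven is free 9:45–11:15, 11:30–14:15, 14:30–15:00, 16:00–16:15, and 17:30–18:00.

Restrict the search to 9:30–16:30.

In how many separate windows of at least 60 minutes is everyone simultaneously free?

Carlos free within 09:00–19:30: 09:00–11:15, 11:45–12:30, 13:30–14:30, 17:45–19:30.
Carlos ∩ Tomás: 18:00–18:15.
Carlos ∩ Tomás ∩ Sven: (none).
Restricted to 09:30–16:30: (none).
Windows ≥ 60 min: (none).
That's 0 windows.

0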